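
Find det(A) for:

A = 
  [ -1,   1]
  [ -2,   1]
For a 2×2 matrix, det = ad - bc = (-1)(1) - (1)(-2) = 1

det(A) = 1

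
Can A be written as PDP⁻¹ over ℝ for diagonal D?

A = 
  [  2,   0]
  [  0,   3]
Yes

tr(A) = 5, det(A) = 6
Characteristic polynomial: λ² - tr(A)λ + det(A) = λ² - 5λ + 6
λ² - 5λ + 6 = (λ - 2)(λ - 3)
Eigenvalues: 3, 2
λ=2: alg. mult. = 1, geom. mult. = 2 - rank(A - (2)I) = 2 - 1 = 1
λ=3: alg. mult. = 1, geom. mult. = 2 - rank(A - (3)I) = 2 - 1 = 1
Sum of geometric multiplicities equals n, so A has n independent eigenvectors.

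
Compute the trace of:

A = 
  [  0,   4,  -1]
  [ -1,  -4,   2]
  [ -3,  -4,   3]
-1

tr(A) = 0 + -4 + 3 = -1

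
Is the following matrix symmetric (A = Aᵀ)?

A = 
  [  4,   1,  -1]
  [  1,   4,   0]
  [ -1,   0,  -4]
Yes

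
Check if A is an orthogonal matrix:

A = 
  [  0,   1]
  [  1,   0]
Yes

AᵀA = 
  [  1,   0]
  [  0,   1]
= I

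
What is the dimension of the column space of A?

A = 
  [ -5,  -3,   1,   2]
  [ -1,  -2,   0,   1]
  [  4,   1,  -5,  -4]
dim(Col(A)) = 3

Row reduce:
R2 → R2 - (1/5)·R1
R3 → R3 + (4/5)·R1
R3 → R3 - (1)·R2
REF = 
  [  -5,   -3,    1,    2]
  [   0, -7/5, -1/5,  3/5]
  [   0,    0,   -4,   -3]
Pivot columns: 1, 2, 3 → 3 pivots.
dim(Col(A)) = number of pivot columns = 3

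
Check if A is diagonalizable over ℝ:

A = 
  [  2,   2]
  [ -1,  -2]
Yes

tr(A) = 0, det(A) = -2
Characteristic polynomial: λ² - tr(A)λ + det(A) = λ² - 2
λ² - 2 = 0  ⇒  λ = (0 ± √((0)² - 4·(-2)))/2 = (0 ± √(8))/2
  = √2,  -√2
Eigenvalues: √2, -√2  (≈ 1.414, -1.414)
The two irrational eigenvalues are distinct (simple), so each has alg. mult. = geom. mult. = 1.
Sum of geometric multiplicities equals n, so A has n independent eigenvectors.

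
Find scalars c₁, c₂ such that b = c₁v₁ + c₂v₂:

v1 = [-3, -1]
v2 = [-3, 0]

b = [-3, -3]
c1 = 3, c2 = -2

b = 3·v1 + -2·v2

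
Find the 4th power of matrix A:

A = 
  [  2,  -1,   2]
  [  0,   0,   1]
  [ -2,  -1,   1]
A² = A·A:
A²[1,1] = (2)(2) + (-1)(0) + (2)(-2) = 0
A²[1,2] = (2)(-1) + (-1)(0) + (2)(-1) = -4
A²[1,3] = (2)(2) + (-1)(1) + (2)(1) = 5
A²[2,1] = (0)(2) + (0)(0) + (1)(-2) = -2
A²[2,2] = (0)(-1) + (0)(0) + (1)(-1) = -1
A²[2,3] = (0)(2) + (0)(1) + (1)(1) = 1
A²[3,1] = (-2)(2) + (-1)(0) + (1)(-2) = -6
A²[3,2] = (-2)(-1) + (-1)(0) + (1)(-1) = 1
A²[3,3] = (-2)(2) + (-1)(1) + (1)(1) = -4
A² = 
  [  0,  -4,   5]
  [ -2,  -1,   1]
  [ -6,   1,  -4]

A^3 = A^2·A:
A^3[1,1] = (0)(2) + (-4)(0) + (5)(-2) = -10
A^3[1,2] = (0)(-1) + (-4)(0) + (5)(-1) = -5
A^3[1,3] = (0)(2) + (-4)(1) + (5)(1) = 1
A^3[2,1] = (-2)(2) + (-1)(0) + (1)(-2) = -6
A^3[2,2] = (-2)(-1) + (-1)(0) + (1)(-1) = 1
A^3[2,3] = (-2)(2) + (-1)(1) + (1)(1) = -4
A^3[3,1] = (-6)(2) + (1)(0) + (-4)(-2) = -4
A^3[3,2] = (-6)(-1) + (1)(0) + (-4)(-1) = 10
A^3[3,3] = (-6)(2) + (1)(1) + (-4)(1) = -15
A^3 = 
  [-10,  -5,   1]
  [ -6,   1,  -4]
  [ -4,  10, -15]

A^4 = A^3·A:
A^4[1,1] = (-10)(2) + (-5)(0) + (1)(-2) = -22
A^4[1,2] = (-10)(-1) + (-5)(0) + (1)(-1) = 9
A^4[1,3] = (-10)(2) + (-5)(1) + (1)(1) = -24
A^4[2,1] = (-6)(2) + (1)(0) + (-4)(-2) = -4
A^4[2,2] = (-6)(-1) + (1)(0) + (-4)(-1) = 10
A^4[2,3] = (-6)(2) + (1)(1) + (-4)(1) = -15
A^4[3,1] = (-4)(2) + (10)(0) + (-15)(-2) = 22
A^4[3,2] = (-4)(-1) + (10)(0) + (-15)(-1) = 19
A^4[3,3] = (-4)(2) + (10)(1) + (-15)(1) = -13
A^4 = 
  [-22,   9, -24]
  [ -4,  10, -15]
  [ 22,  19, -13]

Therefore
A^4 = 
  [-22,   9, -24]
  [ -4,  10, -15]
  [ 22,  19, -13]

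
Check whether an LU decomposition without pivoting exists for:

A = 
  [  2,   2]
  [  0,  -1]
Yes.
A[1,1] = 2 ≠ 0, so Gaussian elimination proceeds without a row swap: multiplier ℓ₂₁ = (0)/(2) = 0, and U[2,2] = -1 - (0)(2) = -1.
L = 
  [  1,   0]
  [  0,   1]
U = 
  [  2,   2]
  [  0,  -1]
Check row 2 of LU: [(0)(2), (0)(2) + (-1)] = [0, -1] = row 2 of A ✓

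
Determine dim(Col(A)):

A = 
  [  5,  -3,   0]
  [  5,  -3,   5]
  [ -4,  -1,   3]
dim(Col(A)) = 3

Row reduce:
R2 → R2 - (1)·R1
R3 → R3 + (4/5)·R1
Swap R2 ↔ R3
REF = 
  [    5,    -3,     0]
  [    0, -17/5,     3]
  [    0,     0,     5]
Pivot columns: 1, 2, 3 → 3 pivots.
dim(Col(A)) = number of pivot columns = 3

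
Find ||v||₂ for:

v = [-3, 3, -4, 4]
7.071

||v||₂ = √((-3)² + (3)² + (-4)² + (4)²) = √50 = 7.071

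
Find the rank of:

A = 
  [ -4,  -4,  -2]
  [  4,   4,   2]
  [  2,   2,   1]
Row reduce:
R2 → R2 + (1)·R1
R3 → R3 + (1/2)·R1
REF = 
  [ -4,  -4,  -2]
  [  0,   0,   0]
  [  0,   0,   0]
Pivot columns: 1 → 1 pivot.

rank(A) = 1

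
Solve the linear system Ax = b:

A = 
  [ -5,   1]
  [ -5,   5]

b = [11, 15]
Row reduce the augmented matrix [A|b]:
R2 → R2 - (1)·R1
REF = 
  [ -5,   1,  11]
  [  0,   4,   4]

Back-substitution:
x₂ = 4 / 4 = 1
x₁ = (11 - (1)(1)) / (-5) = -2

x = [-2, 1]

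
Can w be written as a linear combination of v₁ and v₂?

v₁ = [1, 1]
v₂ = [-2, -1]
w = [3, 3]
Yes

Form the augmented matrix and row-reduce:
[v₁|v₂|w] = 
  [  1,  -2,   3]
  [  1,  -1,   3]
R2 → R2 - (1)·R1
REF = 
  [  1,  -2,   3]
  [  0,   1,   0]

No row of the form [0 0 | nonzero], so the system is consistent. Back-substitution gives c₁ = 3, c₂ = 0: w = (3)·v₁ + (0)·v₂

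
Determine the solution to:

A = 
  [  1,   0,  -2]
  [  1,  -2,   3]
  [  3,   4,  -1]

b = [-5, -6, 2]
x = [-3, 3, 1]

Row reduce the augmented matrix [A|b]:
R2 → R2 - (1)·R1
R3 → R3 - (3)·R1
R3 → R3 + (2)·R2
REF = 
  [  1,   0,  -2,  -5]
  [  0,  -2,   5,  -1]
  [  0,   0,  15,  15]

Back-substitution:
x₃ = 15 / 15 = 1
x₂ = (-1 - (5)(1)) / (-2) = 3
x₁ = (-5 - (0)(3) - (-2)(1)) / 1 = -3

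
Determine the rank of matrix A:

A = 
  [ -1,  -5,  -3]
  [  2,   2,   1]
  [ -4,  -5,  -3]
rank(A) = 3

Row reduce:
R2 → R2 + (2)·R1
R3 → R3 - (4)·R1
R3 → R3 + (15/8)·R2
REF = 
  [  -1,   -5,   -3]
  [   0,   -8,   -5]
  [   0,    0, -3/8]
Pivot columns: 1, 2, 3 → 3 pivots.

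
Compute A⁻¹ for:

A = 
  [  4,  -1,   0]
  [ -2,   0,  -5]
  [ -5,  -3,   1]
det(A) = (4)·((0)(1) - (-5)(-3)) - (-1)·((-2)(1) - (-5)(-5)) + (0)·((-2)(-3) - (0)(-5))
  = (4)(-15) - (-1)(-27) + (0)(6)
  = -87
det(A) = -87 ≠ 0, so A is invertible.

Cofactors Cᵢⱼ = (-1)ⁱ⁺ʲ·Mᵢⱼ:
C = 
  [-15,  27,   6]
  [  1,   4,  17]
  [  5,  20,  -2]

adj(A) = Cᵀ:
adj(A) = 
  [-15,   1,   5]
  [ 27,   4,  20]
  [  6,  17,  -2]

A⁻¹ = (-1/87) · adj(A):
A⁻¹ = 
  [  5/29,  -1/87,  -5/87]
  [ -9/29,  -4/87, -20/87]
  [ -2/29, -17/87,   2/87]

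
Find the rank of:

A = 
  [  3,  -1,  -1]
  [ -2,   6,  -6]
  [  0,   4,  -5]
Row reduce:
R2 → R2 + (2/3)·R1
R3 → R3 - (3/4)·R2
REF = 
  [    3,    -1,    -1]
  [    0,  16/3, -20/3]
  [    0,     0,     0]
Pivot columns: 1, 2 → 2 pivots.

rank(A) = 2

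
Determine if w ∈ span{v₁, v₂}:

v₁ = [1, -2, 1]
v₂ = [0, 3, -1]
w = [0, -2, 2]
No

Form the augmented matrix and row-reduce:
[v₁|v₂|w] = 
  [  1,   0,   0]
  [ -2,   3,  -2]
  [  1,  -1,   2]
R2 → R2 + (2)·R1
R3 → R3 - (1)·R1
R3 → R3 + (1/3)·R2
REF = 
  [  1,   0,   0]
  [  0,   3,  -2]
  [  0,   0, 4/3]

Row 3 reads [0 0 | 4/3], i.e. 0 = 4/3, so the system is inconsistent and w ∉ span{v₁, v₂}.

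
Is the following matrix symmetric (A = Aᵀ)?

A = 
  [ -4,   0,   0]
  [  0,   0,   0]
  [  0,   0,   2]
Yes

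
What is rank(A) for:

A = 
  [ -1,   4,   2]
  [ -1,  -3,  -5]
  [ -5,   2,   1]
rank(A) = 3

Row reduce:
R2 → R2 - (1)·R1
R3 → R3 - (5)·R1
R3 → R3 - (18/7)·R2
REF = 
  [ -1,   4,   2]
  [  0,  -7,  -7]
  [  0,   0,   9]
Pivot columns: 1, 2, 3 → 3 pivots.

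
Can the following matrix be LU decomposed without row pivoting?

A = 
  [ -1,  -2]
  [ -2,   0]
Yes.
A[1,1] = -1 ≠ 0, so Gaussian elimination proceeds without a row swap: multiplier ℓ₂₁ = (-2)/(-1) = 2, and U[2,2] = 0 - (2)(-2) = 4.
L = 
  [  1,   0]
  [  2,   1]
U = 
  [ -1,  -2]
  [  0,   4]
Check row 2 of LU: [(2)(-1), (2)(-2) + 4] = [-2, 0] = row 2 of A ✓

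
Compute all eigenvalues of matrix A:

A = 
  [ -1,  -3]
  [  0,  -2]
λ = -1, -2

tr(A) = -3, det(A) = 2
Characteristic polynomial: λ² - tr(A)λ + det(A) = λ² + 3λ + 2
λ² + 3λ + 2 = (λ + 2)(λ + 1)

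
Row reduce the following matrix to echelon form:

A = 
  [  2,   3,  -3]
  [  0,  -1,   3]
Row operations:
No row operations needed (already in echelon form).

Resulting echelon form:
REF = 
  [  2,   3,  -3]
  [  0,  -1,   3]

Rank = 2 (number of non-zero pivot rows).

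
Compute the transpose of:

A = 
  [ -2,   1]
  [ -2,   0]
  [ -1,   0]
Aᵀ = 
  [ -2,  -2,  -1]
  [  1,   0,   0]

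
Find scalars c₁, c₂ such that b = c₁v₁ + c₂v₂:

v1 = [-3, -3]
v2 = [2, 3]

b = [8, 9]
c1 = -2, c2 = 1

b = -2·v1 + 1·v2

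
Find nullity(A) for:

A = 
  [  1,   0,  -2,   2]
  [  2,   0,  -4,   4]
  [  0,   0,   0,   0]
nullity(A) = 3

Row reduce:
R2 → R2 - (2)·R1
REF = 
  [  1,   0,  -2,   2]
  [  0,   0,   0,   0]
  [  0,   0,   0,   0]
Pivot columns: 1 → 1 pivot.
rank(A) = 1, so nullity(A) = 4 - 1 = 3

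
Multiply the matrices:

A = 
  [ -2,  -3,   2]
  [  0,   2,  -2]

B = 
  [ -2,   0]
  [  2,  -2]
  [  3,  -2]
A is 2×3 and B is 3×2, so AB is 2×2. Each entry is (row of A)·(column of B):
AB[1,1] = (-2)(-2) + (-3)(2) + (2)(3) = 4
AB[1,2] = (-2)(0) + (-3)(-2) + (2)(-2) = 2
AB[2,1] = (0)(-2) + (2)(2) + (-2)(3) = -2
AB[2,2] = (0)(0) + (2)(-2) + (-2)(-2) = 0

AB = 
  [  4,   2]
  [ -2,   0]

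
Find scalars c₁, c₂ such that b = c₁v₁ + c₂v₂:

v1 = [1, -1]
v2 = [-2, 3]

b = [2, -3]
c1 = 0, c2 = -1

b = 0·v1 + -1·v2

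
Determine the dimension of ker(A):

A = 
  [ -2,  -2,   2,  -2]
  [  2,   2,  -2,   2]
nullity(A) = 3

Row reduce:
R2 → R2 + (1)·R1
REF = 
  [ -2,  -2,   2,  -2]
  [  0,   0,   0,   0]
Pivot columns: 1 → 1 pivot.
rank(A) = 1, so nullity(A) = 4 - 1 = 3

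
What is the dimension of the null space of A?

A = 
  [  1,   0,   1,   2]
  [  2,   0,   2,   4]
nullity(A) = 3

Row reduce:
R2 → R2 - (2)·R1
REF = 
  [  1,   0,   1,   2]
  [  0,   0,   0,   0]
Pivot columns: 1 → 1 pivot.
rank(A) = 1, so nullity(A) = 4 - 1 = 3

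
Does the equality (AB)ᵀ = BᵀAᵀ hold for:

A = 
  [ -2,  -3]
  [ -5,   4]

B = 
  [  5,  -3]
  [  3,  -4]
Yes

(AB)ᵀ = 
  [-19, -13]
  [ 18,  -1]

BᵀAᵀ = 
  [-19, -13]
  [ 18,  -1]

Both sides are equal — this is the standard identity (AB)ᵀ = BᵀAᵀ, which holds for all A, B.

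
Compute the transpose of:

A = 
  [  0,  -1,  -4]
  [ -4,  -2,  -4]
Aᵀ = 
  [  0,  -4]
  [ -1,  -2]
  [ -4,  -4]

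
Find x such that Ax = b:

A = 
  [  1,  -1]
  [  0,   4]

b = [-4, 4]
x = [-3, 1]

Row reduce the augmented matrix [A|b]:
(already in echelon form)
REF = 
  [  1,  -1,  -4]
  [  0,   4,   4]

Back-substitution:
x₂ = 4 / 4 = 1
x₁ = (-4 - (-1)(1)) / 1 = -3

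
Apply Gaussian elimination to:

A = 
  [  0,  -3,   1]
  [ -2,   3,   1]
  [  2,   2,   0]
Row operations:
Swap R1 ↔ R2
R3 → R3 + (1)·R1
R3 → R3 + (5/3)·R2

Resulting echelon form:
REF = 
  [ -2,   3,   1]
  [  0,  -3,   1]
  [  0,   0, 8/3]

Rank = 3 (number of non-zero pivot rows).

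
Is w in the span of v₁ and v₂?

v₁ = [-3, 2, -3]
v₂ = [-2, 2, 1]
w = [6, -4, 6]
Yes

Form the augmented matrix and row-reduce:
[v₁|v₂|w] = 
  [ -3,  -2,   6]
  [  2,   2,  -4]
  [ -3,   1,   6]
R2 → R2 + (2/3)·R1
R3 → R3 - (1)·R1
R3 → R3 - (9/2)·R2
REF = 
  [ -3,  -2,   6]
  [  0, 2/3,   0]
  [  0,   0,   0]

No row of the form [0 0 | nonzero], so the system is consistent. Back-substitution gives c₁ = -2, c₂ = 0: w = (-2)·v₁ + (0)·v₂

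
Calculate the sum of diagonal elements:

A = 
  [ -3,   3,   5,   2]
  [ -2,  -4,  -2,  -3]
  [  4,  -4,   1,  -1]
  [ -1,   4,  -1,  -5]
-11

tr(A) = -3 + -4 + 1 + -5 = -11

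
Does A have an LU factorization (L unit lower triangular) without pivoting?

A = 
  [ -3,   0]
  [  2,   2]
Yes.
A[1,1] = -3 ≠ 0, so Gaussian elimination proceeds without a row swap: multiplier ℓ₂₁ = (2)/(-3) = -2/3, and U[2,2] = 2 - (-2/3)(0) = 2.
L = 
  [   1,    0]
  [-2/3,    1]
U = 
  [ -3,   0]
  [  0,   2]
Check row 2 of LU: [(-2/3)(-3), (-2/3)(0) + 2] = [2, 2] = row 2 of A ✓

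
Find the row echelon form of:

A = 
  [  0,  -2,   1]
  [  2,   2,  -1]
Row operations:
Swap R1 ↔ R2

Resulting echelon form:
REF = 
  [  2,   2,  -1]
  [  0,  -2,   1]

Rank = 2 (number of non-zero pivot rows).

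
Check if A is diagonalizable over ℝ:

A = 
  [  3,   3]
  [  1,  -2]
Yes

tr(A) = 1, det(A) = -9
Characteristic polynomial: λ² - tr(A)λ + det(A) = λ² - λ - 9
λ² - λ - 9 = 0  ⇒  λ = (1 ± √((-1)² - 4·(-9)))/2 = (1 ± √(37))/2
  = (1 + √37)/2,  (1 - √37)/2
Eigenvalues: (1 + √37)/2, (1 - √37)/2  (≈ 3.541, -2.541)
The two irrational eigenvalues are distinct (simple), so each has alg. mult. = geom. mult. = 1.
Sum of geometric multiplicities equals n, so A has n independent eigenvectors.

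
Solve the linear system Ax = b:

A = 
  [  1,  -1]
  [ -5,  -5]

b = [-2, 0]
x = [-1, 1]

Row reduce the augmented matrix [A|b]:
R2 → R2 + (5)·R1
REF = 
  [  1,  -1,  -2]
  [  0, -10, -10]

Back-substitution:
x₂ = (-10) / (-10) = 1
x₁ = (-2 - (-1)(1)) / 1 = -1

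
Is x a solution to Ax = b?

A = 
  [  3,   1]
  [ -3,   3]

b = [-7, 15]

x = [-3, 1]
No

Ax = [-8, 12] ≠ b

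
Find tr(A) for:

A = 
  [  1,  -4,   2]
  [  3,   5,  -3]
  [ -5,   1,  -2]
4

tr(A) = 1 + 5 + -2 = 4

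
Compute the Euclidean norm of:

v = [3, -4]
5

||v||₂ = √((3)² + (-4)²) = √25 = 5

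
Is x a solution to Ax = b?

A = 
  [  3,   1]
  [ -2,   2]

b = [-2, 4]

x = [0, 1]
No

Ax = [1, 2] ≠ b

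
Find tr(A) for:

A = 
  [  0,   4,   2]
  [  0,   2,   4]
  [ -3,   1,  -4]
-2

tr(A) = 0 + 2 + -4 = -2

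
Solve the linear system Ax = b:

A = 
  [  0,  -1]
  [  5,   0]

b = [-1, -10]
Row reduce the augmented matrix [A|b]:
Swap R1 ↔ R2
REF = 
  [  5,   0, -10]
  [  0,  -1,  -1]

Back-substitution:
x₂ = (-1) / (-1) = 1
x₁ = (-10 - (0)(1)) / 5 = -2

x = [-2, 1]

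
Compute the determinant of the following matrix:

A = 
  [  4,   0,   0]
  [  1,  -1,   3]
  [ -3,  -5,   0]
60

Cofactor expansion along row 1:
det(A) = (4)·((-1)(0) - (3)(-5)) - (0)·((1)(0) - (3)(-3)) + (0)·((1)(-5) - (-1)(-3))
  = (4)(15) - (0)(9) + (0)(-8)
  = 60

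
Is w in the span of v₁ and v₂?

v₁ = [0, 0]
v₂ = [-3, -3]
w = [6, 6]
Yes

Form the augmented matrix and row-reduce:
[v₁|v₂|w] = 
  [  0,  -3,   6]
  [  0,  -3,   6]
R2 → R2 - (1)·R1
REF = 
  [  0,  -3,   6]
  [  0,   0,   0]

No row of the form [0 0 | nonzero], so the system is consistent. Back-substitution gives c₁ = 0, c₂ = -2: w = (0)·v₁ + (-2)·v₂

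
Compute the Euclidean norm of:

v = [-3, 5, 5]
7.681

||v||₂ = √((-3)² + (5)² + (5)²) = √59 = 7.681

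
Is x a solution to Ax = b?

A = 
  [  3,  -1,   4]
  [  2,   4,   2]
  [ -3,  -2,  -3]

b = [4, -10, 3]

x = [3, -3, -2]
Yes

Ax = [4, -10, 3] = b ✓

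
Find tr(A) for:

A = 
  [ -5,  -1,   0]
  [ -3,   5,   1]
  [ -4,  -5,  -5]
-5

tr(A) = -5 + 5 + -5 = -5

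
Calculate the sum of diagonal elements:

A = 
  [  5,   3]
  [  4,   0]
5

tr(A) = 5 + 0 = 5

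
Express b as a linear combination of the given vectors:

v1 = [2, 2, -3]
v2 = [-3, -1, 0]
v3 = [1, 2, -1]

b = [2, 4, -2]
c1 = 0, c2 = 0, c3 = 2

b = 0·v1 + 0·v2 + 2·v3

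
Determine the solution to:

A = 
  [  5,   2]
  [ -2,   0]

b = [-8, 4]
x = [-2, 1]

Row reduce the augmented matrix [A|b]:
R2 → R2 + (2/5)·R1
REF = 
  [  5,   2,  -8]
  [  0, 4/5, 4/5]

Back-substitution:
x₂ = (4/5) / (4/5) = 1
x₁ = (-8 - (2)(1)) / 5 = -2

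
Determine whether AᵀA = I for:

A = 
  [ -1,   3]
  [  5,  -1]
No

AᵀA = 
  [ 26,  -8]
  [ -8,  10]
≠ I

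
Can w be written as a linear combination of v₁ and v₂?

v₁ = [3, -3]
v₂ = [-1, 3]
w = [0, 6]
Yes

Form the augmented matrix and row-reduce:
[v₁|v₂|w] = 
  [  3,  -1,   0]
  [ -3,   3,   6]
R2 → R2 + (1)·R1
REF = 
  [  3,  -1,   0]
  [  0,   2,   6]

No row of the form [0 0 | nonzero], so the system is consistent. Back-substitution gives c₁ = 1, c₂ = 3: w = (1)·v₁ + (3)·v₂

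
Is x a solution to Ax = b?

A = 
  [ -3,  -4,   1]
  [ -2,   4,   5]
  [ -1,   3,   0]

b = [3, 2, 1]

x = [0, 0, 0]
No

Ax = [0, 0, 0] ≠ b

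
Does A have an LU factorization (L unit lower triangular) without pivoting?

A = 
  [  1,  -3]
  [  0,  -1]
Yes.
A[1,1] = 1 ≠ 0, so Gaussian elimination proceeds without a row swap: multiplier ℓ₂₁ = (0)/(1) = 0, and U[2,2] = -1 - (0)(-3) = -1.
L = 
  [  1,   0]
  [  0,   1]
U = 
  [  1,  -3]
  [  0,  -1]
Check row 2 of LU: [(0)(1), (0)(-3) + (-1)] = [0, -1] = row 2 of A ✓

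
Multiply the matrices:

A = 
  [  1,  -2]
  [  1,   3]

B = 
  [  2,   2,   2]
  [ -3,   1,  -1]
AB = 
  [  8,   0,   4]
  [ -7,   5,  -1]

A is 2×2 and B is 2×3, so AB is 2×3. Each entry is (row of A)·(column of B):
AB[1,1] = (1)(2) + (-2)(-3) = 8
AB[1,2] = (1)(2) + (-2)(1) = 0
AB[1,3] = (1)(2) + (-2)(-1) = 4
AB[2,1] = (1)(2) + (3)(-3) = -7
AB[2,2] = (1)(2) + (3)(1) = 5
AB[2,3] = (1)(2) + (3)(-1) = -1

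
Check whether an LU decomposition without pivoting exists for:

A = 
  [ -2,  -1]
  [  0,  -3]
Yes.
A[1,1] = -2 ≠ 0, so Gaussian elimination proceeds without a row swap: multiplier ℓ₂₁ = (0)/(-2) = 0, and U[2,2] = -3 - (0)(-1) = -3.
L = 
  [  1,   0]
  [  0,   1]
U = 
  [ -2,  -1]
  [  0,  -3]
Check row 2 of LU: [(0)(-2), (0)(-1) + (-3)] = [0, -3] = row 2 of A ✓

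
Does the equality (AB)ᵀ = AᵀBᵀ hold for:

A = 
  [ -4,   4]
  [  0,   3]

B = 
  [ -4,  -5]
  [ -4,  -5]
No

(AB)ᵀ = 
  [  0, -12]
  [  0, -15]

AᵀBᵀ = 
  [ 16,  16]
  [-31, -31]

The two matrices differ, so (AB)ᵀ ≠ AᵀBᵀ in general. The correct identity is (AB)ᵀ = BᵀAᵀ.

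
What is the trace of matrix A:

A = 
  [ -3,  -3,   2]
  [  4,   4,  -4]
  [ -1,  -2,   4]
5

tr(A) = -3 + 4 + 4 = 5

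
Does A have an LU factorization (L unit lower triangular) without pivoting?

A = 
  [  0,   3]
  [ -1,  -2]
No.
A[1,1] = 0 but A[2,1] = -1 ≠ 0. Any LU with L unit lower triangular has (LU)[1,1] = U[1,1] and (LU)[2,1] = L[2,1]·U[1,1]; matching A forces U[1,1] = 0, which then forces (LU)[2,1] = 0 ≠ -1. A row swap (pivoting) is required.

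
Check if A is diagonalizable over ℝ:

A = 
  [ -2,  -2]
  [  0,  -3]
Yes

tr(A) = -5, det(A) = 6
Characteristic polynomial: λ² - tr(A)λ + det(A) = λ² + 5λ + 6
λ² + 5λ + 6 = (λ + 3)(λ + 2)
Eigenvalues: -2, -3
λ=-3: alg. mult. = 1, geom. mult. = 2 - rank(A - (-3)I) = 2 - 1 = 1
λ=-2: alg. mult. = 1, geom. mult. = 2 - rank(A - (-2)I) = 2 - 1 = 1
Sum of geometric multiplicities equals n, so A has n independent eigenvectors.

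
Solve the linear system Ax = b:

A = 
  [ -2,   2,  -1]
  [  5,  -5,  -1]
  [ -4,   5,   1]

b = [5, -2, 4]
Row reduce the augmented matrix [A|b]:
R2 → R2 + (5/2)·R1
R3 → R3 - (2)·R1
Swap R2 ↔ R3
REF = 
  [  -2,    2,   -1,    5]
  [   0,    1,    3,   -6]
  [   0,    0, -7/2, 21/2]

Back-substitution:
x₃ = (21/2) / (-7/2) = -3
x₂ = (-6 - (3)(-3)) / 1 = 3
x₁ = (5 - (2)(3) - (-1)(-3)) / (-2) = 2

x = [2, 3, -3]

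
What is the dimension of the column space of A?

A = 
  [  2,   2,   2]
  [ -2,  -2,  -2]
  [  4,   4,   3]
Row reduce:
R2 → R2 + (1)·R1
R3 → R3 - (2)·R1
Swap R2 ↔ R3
REF = 
  [  2,   2,   2]
  [  0,   0,  -1]
  [  0,   0,   0]
Pivot columns: 1, 3 → 2 pivots.
dim(Col(A)) = number of pivot columns = 2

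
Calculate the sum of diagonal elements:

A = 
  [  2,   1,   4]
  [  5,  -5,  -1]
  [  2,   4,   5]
2

tr(A) = 2 + -5 + 5 = 2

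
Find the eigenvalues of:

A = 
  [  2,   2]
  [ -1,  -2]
tr(A) = 0, det(A) = -2
Characteristic polynomial: λ² - tr(A)λ + det(A) = λ² - 2
λ² - 2 = 0  ⇒  λ = (0 ± √((0)² - 4·(-2)))/2 = (0 ± √(8))/2
  = √2,  -√2

λ = √2, -√2  (≈ 1.414, -1.414)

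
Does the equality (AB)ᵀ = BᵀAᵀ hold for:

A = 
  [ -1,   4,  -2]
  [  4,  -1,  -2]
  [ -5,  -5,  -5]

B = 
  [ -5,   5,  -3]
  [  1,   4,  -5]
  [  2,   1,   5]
Yes

(AB)ᵀ = 
  [  5, -25,  10]
  [  9,  14, -50]
  [-27, -17,  15]

BᵀAᵀ = 
  [  5, -25,  10]
  [  9,  14, -50]
  [-27, -17,  15]

Both sides are equal — this is the standard identity (AB)ᵀ = BᵀAᵀ, which holds for all A, B.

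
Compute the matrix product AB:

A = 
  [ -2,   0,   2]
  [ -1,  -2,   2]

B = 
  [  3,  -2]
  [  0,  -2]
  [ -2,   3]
A is 2×3 and B is 3×2, so AB is 2×2. Each entry is (row of A)·(column of B):
AB[1,1] = (-2)(3) + (0)(0) + (2)(-2) = -10
AB[1,2] = (-2)(-2) + (0)(-2) + (2)(3) = 10
AB[2,1] = (-1)(3) + (-2)(0) + (2)(-2) = -7
AB[2,2] = (-1)(-2) + (-2)(-2) + (2)(3) = 12

AB = 
  [-10,  10]
  [ -7,  12]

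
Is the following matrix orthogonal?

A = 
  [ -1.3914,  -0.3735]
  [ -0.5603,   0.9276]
No

AᵀA = 
  [  2.2499,   0]
  [  0,   0.9999]
≠ I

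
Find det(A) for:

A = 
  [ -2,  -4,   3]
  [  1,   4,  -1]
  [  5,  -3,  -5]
-23

Cofactor expansion along row 1:
det(A) = (-2)·((4)(-5) - (-1)(-3)) - (-4)·((1)(-5) - (-1)(5)) + (3)·((1)(-3) - (4)(5))
  = (-2)(-23) - (-4)(0) + (3)(-23)
  = -23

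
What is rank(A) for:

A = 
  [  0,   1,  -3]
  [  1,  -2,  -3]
Row reduce:
Swap R1 ↔ R2
REF = 
  [  1,  -2,  -3]
  [  0,   1,  -3]
Pivot columns: 1, 2 → 2 pivots.

rank(A) = 2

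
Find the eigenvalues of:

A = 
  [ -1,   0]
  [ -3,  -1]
λ = -1, -1

tr(A) = -2, det(A) = 1
Characteristic polynomial: λ² - tr(A)λ + det(A) = λ² + 2λ + 1
λ² + 2λ + 1 = (λ + 1)²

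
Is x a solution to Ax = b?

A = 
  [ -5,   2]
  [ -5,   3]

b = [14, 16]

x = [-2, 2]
Yes

Ax = [14, 16] = b ✓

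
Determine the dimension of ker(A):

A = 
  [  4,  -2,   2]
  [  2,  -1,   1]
nullity(A) = 2

Row reduce:
R2 → R2 - (1/2)·R1
REF = 
  [  4,  -2,   2]
  [  0,   0,   0]
Pivot columns: 1 → 1 pivot.
rank(A) = 1, so nullity(A) = 3 - 1 = 2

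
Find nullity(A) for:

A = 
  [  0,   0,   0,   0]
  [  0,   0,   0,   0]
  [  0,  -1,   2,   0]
nullity(A) = 3

Row reduce:
Swap R1 ↔ R3
REF = 
  [  0,  -1,   2,   0]
  [  0,   0,   0,   0]
  [  0,   0,   0,   0]
Pivot columns: 2 → 1 pivot.
rank(A) = 1, so nullity(A) = 4 - 1 = 3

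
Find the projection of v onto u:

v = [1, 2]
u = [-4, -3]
proj_u(v) = [8/5, 6/5]

v·u = (1)(-4) + (2)(-3) = -10
u·u = (-4)² + (-3)² = 25
proj_u(v) = (v·u / u·u) × u = (-10/25) × u = (-2/5) × u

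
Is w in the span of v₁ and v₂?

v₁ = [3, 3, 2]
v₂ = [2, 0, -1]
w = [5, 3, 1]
Yes

Form the augmented matrix and row-reduce:
[v₁|v₂|w] = 
  [  3,   2,   5]
  [  3,   0,   3]
  [  2,  -1,   1]
R2 → R2 - (1)·R1
R3 → R3 - (2/3)·R1
R3 → R3 - (7/6)·R2
REF = 
  [  3,   2,   5]
  [  0,  -2,  -2]
  [  0,   0,   0]

No row of the form [0 0 | nonzero], so the system is consistent. Back-substitution gives c₁ = 1, c₂ = 1: w = (1)·v₁ + (1)·v₂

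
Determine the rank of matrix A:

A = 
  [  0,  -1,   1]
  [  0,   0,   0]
rank(A) = 1

Row reduce:
(no row operations needed)
REF = 
  [  0,  -1,   1]
  [  0,   0,   0]
Pivot columns: 2 → 1 pivot.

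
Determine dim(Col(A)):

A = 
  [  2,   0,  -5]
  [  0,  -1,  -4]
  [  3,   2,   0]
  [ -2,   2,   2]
dim(Col(A)) = 3

Row reduce:
R3 → R3 - (3/2)·R1
R4 → R4 + (1)·R1
R3 → R3 + (2)·R2
R4 → R4 + (2)·R2
R4 → R4 - (22)·R3
REF = 
  [   2,    0,   -5]
  [   0,   -1,   -4]
  [   0,    0, -1/2]
  [   0,    0,    0]
Pivot columns: 1, 2, 3 → 3 pivots.
dim(Col(A)) = number of pivot columns = 3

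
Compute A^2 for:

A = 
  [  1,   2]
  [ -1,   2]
A² = A·A:
A²[1,1] = (1)(1) + (2)(-1) = -1
A²[1,2] = (1)(2) + (2)(2) = 6
A²[2,1] = (-1)(1) + (2)(-1) = -3
A²[2,2] = (-1)(2) + (2)(2) = 2
A² = 
  [ -1,   6]
  [ -3,   2]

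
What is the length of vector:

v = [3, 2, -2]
4.123

||v||₂ = √((3)² + (2)² + (-2)²) = √17 = 4.123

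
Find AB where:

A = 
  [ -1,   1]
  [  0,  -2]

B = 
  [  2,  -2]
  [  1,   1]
A is 2×2 and B is 2×2, so AB is 2×2. Each entry is (row of A)·(column of B):
AB[1,1] = (-1)(2) + (1)(1) = -1
AB[1,2] = (-1)(-2) + (1)(1) = 3
AB[2,1] = (0)(2) + (-2)(1) = -2
AB[2,2] = (0)(-2) + (-2)(1) = -2

AB = 
  [ -1,   3]
  [ -2,  -2]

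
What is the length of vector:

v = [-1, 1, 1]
1.732

||v||₂ = √((-1)² + (1)² + (1)²) = √3 = 1.732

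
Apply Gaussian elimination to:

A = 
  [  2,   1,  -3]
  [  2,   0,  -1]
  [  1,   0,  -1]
Row operations:
R2 → R2 - (1)·R1
R3 → R3 - (1/2)·R1
R3 → R3 - (1/2)·R2

Resulting echelon form:
REF = 
  [   2,    1,   -3]
  [   0,   -1,    2]
  [   0,    0, -1/2]

Rank = 3 (number of non-zero pivot rows).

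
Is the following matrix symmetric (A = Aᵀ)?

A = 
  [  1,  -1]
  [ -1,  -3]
Yes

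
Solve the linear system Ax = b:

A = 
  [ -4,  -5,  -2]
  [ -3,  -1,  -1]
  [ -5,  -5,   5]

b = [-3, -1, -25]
x = [1, 1, -3]

Row reduce the augmented matrix [A|b]:
R2 → R2 - (3/4)·R1
R3 → R3 - (5/4)·R1
R3 → R3 - (5/11)·R2
REF = 
  [     -4,      -5,      -2,      -3]
  [      0,    11/4,     1/2,     5/4]
  [      0,       0,   80/11, -240/11]

Back-substitution:
x₃ = (-240/11) / (80/11) = -3
x₂ = (5/4 - (1/2)(-3)) / (11/4) = 1
x₁ = (-3 - (-5)(1) - (-2)(-3)) / (-4) = 1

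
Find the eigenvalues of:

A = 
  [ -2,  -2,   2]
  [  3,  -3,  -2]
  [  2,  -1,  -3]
λ = -2, -3, -3

Characteristic polynomial: det(λI - A) = λ³ + 8λ² + 21λ + 18
Testing integer divisors of the constant term: p(-2) = 0, so (λ + 2) is a factor:
p(λ) = (λ + 2)(λ² + 6λ + 9)
λ² + 6λ + 9 = (λ + 3)²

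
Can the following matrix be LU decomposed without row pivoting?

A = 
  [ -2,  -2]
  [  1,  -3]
Yes.
A[1,1] = -2 ≠ 0, so Gaussian elimination proceeds without a row swap: multiplier ℓ₂₁ = (1)/(-2) = -1/2, and U[2,2] = -3 - (-1/2)(-2) = -4.
L = 
  [   1,    0]
  [-1/2,    1]
U = 
  [ -2,  -2]
  [  0,  -4]
Check row 2 of LU: [(-1/2)(-2), (-1/2)(-2) + (-4)] = [1, -3] = row 2 of A ✓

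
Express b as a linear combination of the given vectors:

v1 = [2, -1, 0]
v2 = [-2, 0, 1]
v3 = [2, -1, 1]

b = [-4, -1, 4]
c1 = 0, c2 = 3, c3 = 1

b = 0·v1 + 3·v2 + 1·v3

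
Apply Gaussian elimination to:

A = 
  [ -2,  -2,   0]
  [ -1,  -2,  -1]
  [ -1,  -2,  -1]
Row operations:
R2 → R2 - (1/2)·R1
R3 → R3 - (1/2)·R1
R3 → R3 - (1)·R2

Resulting echelon form:
REF = 
  [ -2,  -2,   0]
  [  0,  -1,  -1]
  [  0,   0,   0]

Rank = 2 (number of non-zero pivot rows).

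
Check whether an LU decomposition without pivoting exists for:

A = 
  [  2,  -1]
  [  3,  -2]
Yes.
A[1,1] = 2 ≠ 0, so Gaussian elimination proceeds without a row swap: multiplier ℓ₂₁ = (3)/(2) = 3/2, and U[2,2] = -2 - (3/2)(-1) = -1/2.
L = 
  [  1,   0]
  [3/2,   1]
U = 
  [   2,   -1]
  [   0, -1/2]
Check row 2 of LU: [(3/2)(2), (3/2)(-1) + (-1/2)] = [3, -2] = row 2 of A ✓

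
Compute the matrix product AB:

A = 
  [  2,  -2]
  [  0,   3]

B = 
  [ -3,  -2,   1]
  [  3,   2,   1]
A is 2×2 and B is 2×3, so AB is 2×3. Each entry is (row of A)·(column of B):
AB[1,1] = (2)(-3) + (-2)(3) = -12
AB[1,2] = (2)(-2) + (-2)(2) = -8
AB[1,3] = (2)(1) + (-2)(1) = 0
AB[2,1] = (0)(-3) + (3)(3) = 9
AB[2,2] = (0)(-2) + (3)(2) = 6
AB[2,3] = (0)(1) + (3)(1) = 3

AB = 
  [-12,  -8,   0]
  [  9,   6,   3]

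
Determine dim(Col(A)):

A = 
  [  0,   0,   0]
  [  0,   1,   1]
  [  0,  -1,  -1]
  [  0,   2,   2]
Row reduce:
Swap R1 ↔ R2
R3 → R3 + (1)·R1
R4 → R4 - (2)·R1
REF = 
  [  0,   1,   1]
  [  0,   0,   0]
  [  0,   0,   0]
  [  0,   0,   0]
Pivot columns: 2 → 1 pivot.
dim(Col(A)) = number of pivot columns = 1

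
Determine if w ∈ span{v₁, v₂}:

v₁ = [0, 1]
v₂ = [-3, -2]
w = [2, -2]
Yes

Form the augmented matrix and row-reduce:
[v₁|v₂|w] = 
  [  0,  -3,   2]
  [  1,  -2,  -2]
Swap R1 ↔ R2
REF = 
  [  1,  -2,  -2]
  [  0,  -3,   2]

No row of the form [0 0 | nonzero], so the system is consistent. Back-substitution gives c₁ = -10/3, c₂ = -2/3: w = (-10/3)·v₁ + (-2/3)·v₂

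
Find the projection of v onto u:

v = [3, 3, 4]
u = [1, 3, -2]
v·u = (3)(1) + (3)(3) + (4)(-2) = 4
u·u = (1)² + (3)² + (-2)² = 14
proj_u(v) = (v·u / u·u) × u = (4/14) × u = (2/7) × u

proj_u(v) = [2/7, 6/7, -4/7]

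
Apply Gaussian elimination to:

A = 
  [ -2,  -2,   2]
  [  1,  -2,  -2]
Row operations:
R2 → R2 + (1/2)·R1

Resulting echelon form:
REF = 
  [ -2,  -2,   2]
  [  0,  -3,  -1]

Rank = 2 (number of non-zero pivot rows).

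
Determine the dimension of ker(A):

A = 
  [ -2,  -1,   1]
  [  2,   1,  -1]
nullity(A) = 2

Row reduce:
R2 → R2 + (1)·R1
REF = 
  [ -2,  -1,   1]
  [  0,   0,   0]
Pivot columns: 1 → 1 pivot.
rank(A) = 1, so nullity(A) = 3 - 1 = 2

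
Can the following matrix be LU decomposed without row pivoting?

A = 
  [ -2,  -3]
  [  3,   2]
Yes.
A[1,1] = -2 ≠ 0, so Gaussian elimination proceeds without a row swap: multiplier ℓ₂₁ = (3)/(-2) = -3/2, and U[2,2] = 2 - (-3/2)(-3) = -5/2.
L = 
  [   1,    0]
  [-3/2,    1]
U = 
  [  -2,   -3]
  [   0, -5/2]
Check row 2 of LU: [(-3/2)(-2), (-3/2)(-3) + (-5/2)] = [3, 2] = row 2 of A ✓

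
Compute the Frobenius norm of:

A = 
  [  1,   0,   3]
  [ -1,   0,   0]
||A||_F = 3.317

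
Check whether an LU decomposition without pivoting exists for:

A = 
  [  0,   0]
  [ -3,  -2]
No.
A[1,1] = 0 but A[2,1] = -3 ≠ 0. Any LU with L unit lower triangular has (LU)[1,1] = U[1,1] and (LU)[2,1] = L[2,1]·U[1,1]; matching A forces U[1,1] = 0, which then forces (LU)[2,1] = 0 ≠ -3. A row swap (pivoting) is required.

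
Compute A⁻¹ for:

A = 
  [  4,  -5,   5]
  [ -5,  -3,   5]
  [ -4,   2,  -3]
det(A) = (4)·((-3)(-3) - (5)(2)) - (-5)·((-5)(-3) - (5)(-4)) + (5)·((-5)(2) - (-3)(-4))
  = (4)(-1) - (-5)(35) + (5)(-22)
  = 61
det(A) = 61 ≠ 0, so A is invertible.

Cofactors Cᵢⱼ = (-1)ⁱ⁺ʲ·Mᵢⱼ:
C = 
  [ -1, -35, -22]
  [ -5,   8,  12]
  [-10, -45, -37]

adj(A) = Cᵀ:
adj(A) = 
  [ -1,  -5, -10]
  [-35,   8, -45]
  [-22,  12, -37]

A⁻¹ = (1/61) · adj(A):
A⁻¹ = 
  [ -1/61,  -5/61, -10/61]
  [-35/61,   8/61, -45/61]
  [-22/61,  12/61, -37/61]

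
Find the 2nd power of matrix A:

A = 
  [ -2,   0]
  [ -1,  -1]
A² = A·A:
A²[1,1] = (-2)(-2) + (0)(-1) = 4
A²[1,2] = (-2)(0) + (0)(-1) = 0
A²[2,1] = (-1)(-2) + (-1)(-1) = 3
A²[2,2] = (-1)(0) + (-1)(-1) = 1
A² = 
  [  4,   0]
  [  3,   1]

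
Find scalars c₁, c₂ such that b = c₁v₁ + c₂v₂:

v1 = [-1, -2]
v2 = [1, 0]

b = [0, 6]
c1 = -3, c2 = -3

b = -3·v1 + -3·v2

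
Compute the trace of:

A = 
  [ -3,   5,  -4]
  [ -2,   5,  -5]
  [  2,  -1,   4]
6

tr(A) = -3 + 5 + 4 = 6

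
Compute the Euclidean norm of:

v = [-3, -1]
3.162

||v||₂ = √((-3)² + (-1)²) = √10 = 3.162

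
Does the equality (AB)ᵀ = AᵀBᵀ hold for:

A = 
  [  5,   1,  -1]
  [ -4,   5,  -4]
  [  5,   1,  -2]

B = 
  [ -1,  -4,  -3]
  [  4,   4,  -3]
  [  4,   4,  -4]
No

(AB)ᵀ = 
  [ -5,   8,  -9]
  [-20,  20, -24]
  [-14,  13, -10]

AᵀBᵀ = 
  [ -4, -11, -16]
  [-24,  21,  20]
  [ 23, -14, -12]

The two matrices differ, so (AB)ᵀ ≠ AᵀBᵀ in general. The correct identity is (AB)ᵀ = BᵀAᵀ.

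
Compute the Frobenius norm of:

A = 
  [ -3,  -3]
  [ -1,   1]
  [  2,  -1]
||A||_F = 5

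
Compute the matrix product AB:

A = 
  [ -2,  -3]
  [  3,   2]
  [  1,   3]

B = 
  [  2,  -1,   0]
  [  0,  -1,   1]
A is 3×2 and B is 2×3, so AB is 3×3. Each entry is (row of A)·(column of B):
AB[1,1] = (-2)(2) + (-3)(0) = -4
AB[1,2] = (-2)(-1) + (-3)(-1) = 5
AB[1,3] = (-2)(0) + (-3)(1) = -3
AB[2,1] = (3)(2) + (2)(0) = 6
AB[2,2] = (3)(-1) + (2)(-1) = -5
AB[2,3] = (3)(0) + (2)(1) = 2
AB[3,1] = (1)(2) + (3)(0) = 2
AB[3,2] = (1)(-1) + (3)(-1) = -4
AB[3,3] = (1)(0) + (3)(1) = 3

AB = 
  [ -4,   5,  -3]
  [  6,  -5,   2]
  [  2,  -4,   3]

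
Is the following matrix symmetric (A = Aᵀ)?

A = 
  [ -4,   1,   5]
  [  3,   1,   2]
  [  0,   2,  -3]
No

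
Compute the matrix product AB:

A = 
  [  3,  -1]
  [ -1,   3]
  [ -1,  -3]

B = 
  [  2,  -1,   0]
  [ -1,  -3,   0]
A is 3×2 and B is 2×3, so AB is 3×3. Each entry is (row of A)·(column of B):
AB[1,1] = (3)(2) + (-1)(-1) = 7
AB[1,2] = (3)(-1) + (-1)(-3) = 0
AB[1,3] = (3)(0) + (-1)(0) = 0
AB[2,1] = (-1)(2) + (3)(-1) = -5
AB[2,2] = (-1)(-1) + (3)(-3) = -8
AB[2,3] = (-1)(0) + (3)(0) = 0
AB[3,1] = (-1)(2) + (-3)(-1) = 1
AB[3,2] = (-1)(-1) + (-3)(-3) = 10
AB[3,3] = (-1)(0) + (-3)(0) = 0

AB = 
  [  7,   0,   0]
  [ -5,  -8,   0]
  [  1,  10,   0]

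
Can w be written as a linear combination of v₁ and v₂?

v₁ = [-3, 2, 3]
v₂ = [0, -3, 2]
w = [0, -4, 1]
No

Form the augmented matrix and row-reduce:
[v₁|v₂|w] = 
  [ -3,   0,   0]
  [  2,  -3,  -4]
  [  3,   2,   1]
R2 → R2 + (2/3)·R1
R3 → R3 + (1)·R1
R3 → R3 + (2/3)·R2
REF = 
  [  -3,    0,    0]
  [   0,   -3,   -4]
  [   0,    0, -5/3]

Row 3 reads [0 0 | -5/3], i.e. 0 = -5/3, so the system is inconsistent and w ∉ span{v₁, v₂}.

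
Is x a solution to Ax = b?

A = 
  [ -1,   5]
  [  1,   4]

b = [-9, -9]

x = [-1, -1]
No

Ax = [-4, -5] ≠ b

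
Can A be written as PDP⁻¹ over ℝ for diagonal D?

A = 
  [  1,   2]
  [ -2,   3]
No

tr(A) = 4, det(A) = 7
Characteristic polynomial: λ² - tr(A)λ + det(A) = λ² - 4λ + 7
λ² - 4λ + 7 = 0  ⇒  λ = (4 ± √((-4)² - 4·(7)))/2 = (4 ± √(-12))/2
  = 2 + i√3,  2 - i√3
Eigenvalues: 2 + i√3, 2 - i√3  (≈ 2 + 1.732i, 2 - 1.732i)
Has complex eigenvalues (not diagonalizable over ℝ).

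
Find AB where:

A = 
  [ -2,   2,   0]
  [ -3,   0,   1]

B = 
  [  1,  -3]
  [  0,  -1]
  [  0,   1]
AB = 
  [ -2,   4]
  [ -3,  10]

A is 2×3 and B is 3×2, so AB is 2×2. Each entry is (row of A)·(column of B):
AB[1,1] = (-2)(1) + (2)(0) + (0)(0) = -2
AB[1,2] = (-2)(-3) + (2)(-1) + (0)(1) = 4
AB[2,1] = (-3)(1) + (0)(0) + (1)(0) = -3
AB[2,2] = (-3)(-3) + (0)(-1) + (1)(1) = 10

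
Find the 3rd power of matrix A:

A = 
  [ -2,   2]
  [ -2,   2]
A² = A·A:
A²[1,1] = (-2)(-2) + (2)(-2) = 0
A²[1,2] = (-2)(2) + (2)(2) = 0
A²[2,1] = (-2)(-2) + (2)(-2) = 0
A²[2,2] = (-2)(2) + (2)(2) = 0
A² = 
  [  0,   0]
  [  0,   0]

A^3 = A^2·A:
A^3[1,1] = (0)(-2) + (0)(-2) = 0
A^3[1,2] = (0)(2) + (0)(2) = 0
A^3[2,1] = (0)(-2) + (0)(-2) = 0
A^3[2,2] = (0)(2) + (0)(2) = 0
A^3 = 
  [  0,   0]
  [  0,   0]

Therefore
A^3 = 
  [  0,   0]
  [  0,   0]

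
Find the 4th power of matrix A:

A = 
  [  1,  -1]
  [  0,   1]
A^4 = 
  [  1,  -4]
  [  0,   1]

A² = A·A:
A²[1,1] = (1)(1) + (-1)(0) = 1
A²[1,2] = (1)(-1) + (-1)(1) = -2
A²[2,1] = (0)(1) + (1)(0) = 0
A²[2,2] = (0)(-1) + (1)(1) = 1
A² = 
  [  1,  -2]
  [  0,   1]

A^3 = A^2·A:
A^3[1,1] = (1)(1) + (-2)(0) = 1
A^3[1,2] = (1)(-1) + (-2)(1) = -3
A^3[2,1] = (0)(1) + (1)(0) = 0
A^3[2,2] = (0)(-1) + (1)(1) = 1
A^3 = 
  [  1,  -3]
  [  0,   1]

A^4 = A^3·A:
A^4[1,1] = (1)(1) + (-3)(0) = 1
A^4[1,2] = (1)(-1) + (-3)(1) = -4
A^4[2,1] = (0)(1) + (1)(0) = 0
A^4[2,2] = (0)(-1) + (1)(1) = 1
A^4 = 
  [  1,  -4]
  [  0,   1]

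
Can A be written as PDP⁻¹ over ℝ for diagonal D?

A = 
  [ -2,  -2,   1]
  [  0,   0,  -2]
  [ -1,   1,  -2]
No

Characteristic polynomial: det(λI - A) = λ³ + 4λ² + 7λ + 8
By the rational root theorem any rational root is an integer dividing 8; none of those is a root, so p(λ) has no rational roots and hence (being an irreducible cubic) no repeated roots.
Discriminant of the cubic: Δ = -332
Δ < 0 ⇒ one real eigenvalue and a complex-conjugate pair: λ ≈ -2.478, -0.761 + 1.628i, -0.761 - 1.628i
Has complex eigenvalues (not diagonalizable over ℝ).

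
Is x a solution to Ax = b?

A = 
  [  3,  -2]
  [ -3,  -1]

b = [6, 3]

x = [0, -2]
No

Ax = [4, 2] ≠ b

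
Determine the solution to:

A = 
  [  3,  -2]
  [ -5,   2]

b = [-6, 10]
x = [-2, 0]

Row reduce the augmented matrix [A|b]:
R2 → R2 + (5/3)·R1
REF = 
  [   3,   -2,   -6]
  [   0, -4/3,    0]

Back-substitution:
x₂ = 0 / (-4/3) = 0
x₁ = (-6 - (-2)(0)) / 3 = -2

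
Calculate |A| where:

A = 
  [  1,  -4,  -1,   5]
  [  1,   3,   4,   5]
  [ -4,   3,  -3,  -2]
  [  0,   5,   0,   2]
482

Cofactor expansion along row 1: det(A) = a₁₁M₁₁ - a₁₂M₁₂ + a₁₃M₁₃ - a₁₄M₁₄

M₁₁ = det[[3, 4, 5]; [3, -3, -2]; [5, 0, 2]]
  = (3)·((-3)(2) - (-2)(0)) - (4)·((3)(2) - (-2)(5)) + (5)·((3)(0) - (-3)(5))
  = (3)(-6) - (4)(16) + (5)(15)
  = -7
M₁₂ = det[[1, 4, 5]; [-4, -3, -2]; [0, 0, 2]]
  = (1)·((-3)(2) - (-2)(0)) - (4)·((-4)(2) - (-2)(0)) + (5)·((-4)(0) - (-3)(0))
  = (1)(-6) - (4)(-8) + (5)(0)
  = 26
M₁₃ = det[[1, 3, 5]; [-4, 3, -2]; [0, 5, 2]]
  = (1)·((3)(2) - (-2)(5)) - (3)·((-4)(2) - (-2)(0)) + (5)·((-4)(5) - (3)(0))
  = (1)(16) - (3)(-8) + (5)(-20)
  = -60
M₁₄ = det[[1, 3, 4]; [-4, 3, -3]; [0, 5, 0]]
  = (1)·((3)(0) - (-3)(5)) - (3)·((-4)(0) - (-3)(0)) + (4)·((-4)(5) - (3)(0))
  = (1)(15) - (3)(0) + (4)(-20)
  = -65

det(A) = (1)(-7) - (-4)(26) + (-1)(-60) - (5)(-65) = 482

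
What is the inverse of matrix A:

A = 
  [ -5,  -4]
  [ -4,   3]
det(A) = (-5)(3) - (-4)(-4) = -31
For a 2×2 matrix, A⁻¹ = (1/det(A)) · [[d, -b], [-c, a]]
    = (-1/31) · [[3, 4], [4, -5]]

A⁻¹ = 
  [-3/31, -4/31]
  [-4/31,  5/31]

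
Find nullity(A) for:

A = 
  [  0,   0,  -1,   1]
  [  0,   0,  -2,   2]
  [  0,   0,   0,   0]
nullity(A) = 3

Row reduce:
R2 → R2 - (2)·R1
REF = 
  [  0,   0,  -1,   1]
  [  0,   0,   0,   0]
  [  0,   0,   0,   0]
Pivot columns: 3 → 1 pivot.
rank(A) = 1, so nullity(A) = 4 - 1 = 3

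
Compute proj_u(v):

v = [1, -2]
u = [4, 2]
v·u = (1)(4) + (-2)(2) = 0
u·u = (4)² + (2)² = 20
proj_u(v) = (v·u / u·u) × u = (0/20) × u = (0) × u

proj_u(v) = [0, 0]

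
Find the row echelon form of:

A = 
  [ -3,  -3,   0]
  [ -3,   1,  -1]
Row operations:
R2 → R2 - (1)·R1

Resulting echelon form:
REF = 
  [ -3,  -3,   0]
  [  0,   4,  -1]

Rank = 2 (number of non-zero pivot rows).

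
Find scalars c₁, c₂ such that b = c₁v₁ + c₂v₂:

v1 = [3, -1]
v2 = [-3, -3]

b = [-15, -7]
c1 = -2, c2 = 3

b = -2·v1 + 3·v2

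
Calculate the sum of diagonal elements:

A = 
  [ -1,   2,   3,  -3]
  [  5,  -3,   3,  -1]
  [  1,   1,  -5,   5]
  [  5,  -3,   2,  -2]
-11

tr(A) = -1 + -3 + -5 + -2 = -11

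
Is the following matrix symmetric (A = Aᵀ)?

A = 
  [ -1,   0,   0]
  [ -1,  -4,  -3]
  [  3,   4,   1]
No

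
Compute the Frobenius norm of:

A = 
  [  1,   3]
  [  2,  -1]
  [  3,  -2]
||A||_F = 5.292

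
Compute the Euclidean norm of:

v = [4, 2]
4.472

||v||₂ = √((4)² + (2)²) = √20 = 4.472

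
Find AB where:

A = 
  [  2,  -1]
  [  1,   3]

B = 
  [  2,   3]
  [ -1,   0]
AB = 
  [  5,   6]
  [ -1,   3]

A is 2×2 and B is 2×2, so AB is 2×2. Each entry is (row of A)·(column of B):
AB[1,1] = (2)(2) + (-1)(-1) = 5
AB[1,2] = (2)(3) + (-1)(0) = 6
AB[2,1] = (1)(2) + (3)(-1) = -1
AB[2,2] = (1)(3) + (3)(0) = 3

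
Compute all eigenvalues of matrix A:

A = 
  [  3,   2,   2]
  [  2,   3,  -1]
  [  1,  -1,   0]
λ = 5, (1 + √13)/2, (1 - √13)/2  (≈ 5, 2.303, -1.303)

Characteristic polynomial: det(λI - A) = λ³ - 6λ² + 2λ + 15
Testing integer divisors of the constant term: p(5) = 0, so (λ - 5) is a factor:
p(λ) = (λ - 5)(λ² - λ - 3)
λ² - λ - 3 = 0  ⇒  λ = (1 ± √((-1)² - 4·(-3)))/2 = (1 ± √(13))/2
  = (1 + √13)/2,  (1 - √13)/2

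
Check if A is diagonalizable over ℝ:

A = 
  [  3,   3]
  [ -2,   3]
No

tr(A) = 6, det(A) = 15
Characteristic polynomial: λ² - tr(A)λ + det(A) = λ² - 6λ + 15
λ² - 6λ + 15 = 0  ⇒  λ = (6 ± √((-6)² - 4·(15)))/2 = (6 ± √(-24))/2
  = 3 + i√6,  3 - i√6
Eigenvalues: 3 + i√6, 3 - i√6  (≈ 3 + 2.449i, 3 - 2.449i)
Has complex eigenvalues (not diagonalizable over ℝ).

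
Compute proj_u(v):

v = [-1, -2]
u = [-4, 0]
proj_u(v) = [-1, 0]

v·u = (-1)(-4) + (-2)(0) = 4
u·u = (-4)² + (0)² = 16
proj_u(v) = (v·u / u·u) × u = (4/16) × u = (1/4) × u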